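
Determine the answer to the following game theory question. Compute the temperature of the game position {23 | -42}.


The game is {23 | -42}, a switch {a | b} with numbers a > b.
Cooling {a | b} by t gives {a - t | b + t}, which stops being hot when a - t = b + t, i.e. at t = (a - b)/2. So the temperature of a switch is (a - b)/2.
Temperature = (Left option - Right option) / 2
= (23 - (-42)) / 2
= 65 / 2
= 65/2

65/2


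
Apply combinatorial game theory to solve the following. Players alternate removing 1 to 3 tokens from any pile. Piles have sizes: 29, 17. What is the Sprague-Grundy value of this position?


Subtraction set: {1, 2, 3}
For this subtraction set, G(n) = n mod 4 (period = max + 1 = 4).
Pile 1 (size 29): G(29) = 29 mod 4 = 1
Pile 2 (size 17): G(17) = 17 mod 4 = 1
Total Grundy value = XOR of all: 1 XOR 1 = 0

0


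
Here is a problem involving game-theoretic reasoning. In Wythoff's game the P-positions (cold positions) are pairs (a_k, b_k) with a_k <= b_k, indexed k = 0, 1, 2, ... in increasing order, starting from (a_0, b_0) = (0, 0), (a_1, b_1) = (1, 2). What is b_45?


By Wythoff's theorem, a_k = floor(k * phi) and b_k = floor(k * phi^2) = a_k + k, where phi = (1 + sqrt(5))/2 is the golden ratio.
phi = (1 + sqrt(5))/2 = 1.618034
phi^2 = phi + 1 = 2.618034
k = 45
k * phi^2 = 45 * 2.618034 = 117.811529
b_45 = floor(k * phi^2) = 117 (check: a_45 + k = 72 + 45 = 117)

117


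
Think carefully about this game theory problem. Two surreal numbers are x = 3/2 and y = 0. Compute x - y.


x = 3/2, y = 0
Converting to common denominator: 2
x = 3/2, y = 0/2
x - y = 3/2 - 0 = 3/2

3/2


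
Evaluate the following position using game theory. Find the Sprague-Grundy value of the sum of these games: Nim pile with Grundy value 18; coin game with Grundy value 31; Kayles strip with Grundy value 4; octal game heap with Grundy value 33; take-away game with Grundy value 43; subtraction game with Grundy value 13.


By the Sprague-Grundy theorem, the Grundy value of a sum of games is the XOR of individual Grundy values.
Nim pile: Grundy value = 18. Running XOR: 0 XOR 18 = 18
coin game: Grundy value = 31. Running XOR: 18 XOR 31 = 13
Kayles strip: Grundy value = 4. Running XOR: 13 XOR 4 = 9
octal game heap: Grundy value = 33. Running XOR: 9 XOR 33 = 40
take-away game: Grundy value = 43. Running XOR: 40 XOR 43 = 3
subtraction game: Grundy value = 13. Running XOR: 3 XOR 13 = 14
The combined Grundy value is 14.

14


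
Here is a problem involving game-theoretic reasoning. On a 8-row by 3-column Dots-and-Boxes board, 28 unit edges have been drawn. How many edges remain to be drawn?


Grid: 8 x 3 boxes, i.e. 9 rows and 4 columns of dots.
Horizontal edges: (rows + 1) * cols = 9 * 3 = 27
Vertical edges: rows * (cols + 1) = 8 * 4 = 32
Total edges: 27 + 32 = 59
Edges drawn: 28
Remaining: 59 - 28 = 31

31


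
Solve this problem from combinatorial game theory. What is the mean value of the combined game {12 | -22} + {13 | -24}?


G1 = {12 | -22}, G2 = {13 | -24}
Each is a switch {a | b} with numbers a > b; its mean value is (a + b)/2, and mean value is additive over game sums: m(G1 + G2) = m(G1) + m(G2).
Mean of G1 = (12 + (-22))/2 = -10/2 = -5
Mean of G2 = (13 + (-24))/2 = -11/2 = -11/2
Mean of G1 + G2 = -5 + -11/2 = -21/2

-21/2


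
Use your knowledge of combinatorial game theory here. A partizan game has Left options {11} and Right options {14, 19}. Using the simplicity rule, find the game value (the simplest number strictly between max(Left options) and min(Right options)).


Left options: {11}, max = 11
Right options: {14, 19}, min = 14
All options are numbers and max(Left) < min(Right), so by the simplicity theorem the value is the simplest (earliest-born) number strictly between 11 and 14.
Integers 12 through 13 all lie strictly between 11 and 14.
Among integers, the simplest (lowest birthday = smallest |n|; 0 is born on day 0, +-n on day n) is 12.
No non-integer in the interval can be simpler: if x is a non-integer in the interval, then floor(x) or ceil(x) also lies in the interval (the interval contains an integer), and both are proper prefixes of x's sign expansion, i.e. born earlier. So the game value is 12.
Game value = 12

12


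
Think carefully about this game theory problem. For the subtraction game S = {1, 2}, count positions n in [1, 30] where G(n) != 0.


Subtraction set S = {1, 2}, so G(n) = n mod 3.
G(n) = 0 when n is a multiple of 3.
Multiples of 3 in [1, 30]: 10
N-positions (nonzero Grundy) = 30 - 10 = 20

20


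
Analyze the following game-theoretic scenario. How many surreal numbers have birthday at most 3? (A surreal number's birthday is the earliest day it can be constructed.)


Day 0: {|} = 0 is born. Count = 1.
Day n: the number of surreal numbers born by day n is 2^(n+1) - 1.
By day 0: 2^1 - 1 = 1
By day 1: 2^2 - 1 = 3
By day 2: 2^3 - 1 = 7
By day 3: 2^4 - 1 = 15
By day 3: 15 surreal numbers.

15


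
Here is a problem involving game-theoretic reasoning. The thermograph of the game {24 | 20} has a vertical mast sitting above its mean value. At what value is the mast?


Game = {24 | 20}, a switch {a | b} with numbers a > b.
Its thermograph has left wall a - t and right wall b + t, which meet at t = (a - b)/2, where both equal (a + b)/2. So the mast (mean value) is at (a + b)/2.
Mean = (24 + (20))/2 = 44/2 = 22

22


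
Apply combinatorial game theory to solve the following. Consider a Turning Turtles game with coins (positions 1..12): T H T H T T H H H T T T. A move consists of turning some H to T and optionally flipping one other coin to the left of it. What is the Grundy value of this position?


Coins: T H T H T T H H H T T T
Key fact: a single head at position k behaves exactly like a Nim heap of size k (turning it to T and optionally flipping a coin at j < k corresponds to moving the heap from k to j, or to 0), and heads combine as a disjunctive sum (two heads at the same place would cancel, matching j XOR j = 0). So the Nim-value is the XOR of the 1-indexed positions of the heads.
Face-up positions (1-indexed): [2, 4, 7, 8, 9]
XOR 0 with 2: 0 XOR 2 = 2
XOR 2 with 4: 2 XOR 4 = 6
XOR 6 with 7: 6 XOR 7 = 1
XOR 1 with 8: 1 XOR 8 = 9
XOR 9 with 9: 9 XOR 9 = 0
Nim-value = 0

0


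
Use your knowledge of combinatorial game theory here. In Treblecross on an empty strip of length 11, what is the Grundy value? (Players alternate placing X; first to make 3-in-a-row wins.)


Treblecross: place X on empty cells; 3-in-a-row wins.
Playing within two cells of an existing X lets the opponent win at once, so sensible play treats the cells i-2..i+2 around each X as dead. The player left with no safe cell loses, so this is a normal-play take-away game on strips of safe cells.
Placing X at cell i (0-indexed) of a strip of k safe cells leaves independent strips of sizes max(0, i-2) and max(0, k-i-3). Hence G(k) = mex{ G(max(0,i-2)) XOR G(max(0,k-i-3)) : 0 <= i < k }, with G(0) = 0.
G(1): splits (0,0):0^0=0 -> mex({0}) = 1
G(2): splits (0,0):0^0=0 -> mex({0}) = 1
G(3): splits (0,0):0^0=0 -> mex({0}) = 1
G(4): splits (0,1):0^1=1 (0,0):0^0=0 -> mex({0, 1}) = 2
G(5): splits (0,2):0^1=1 (0,1):0^1=1 (0,0):0^0=0 -> mex({0, 1}) = 2
G(6) = mex({1}) = 0
G(7) = mex({0, 1, 2}) = 3
G(8) = mex({0, 1, 2}) = 3
G(9) = mex({0, 2}) = 1
G(10) = mex({0, 2, 3}) = 1
G(11) = mex({0, 3}) = 1
Therefore G(11) = 1.

1


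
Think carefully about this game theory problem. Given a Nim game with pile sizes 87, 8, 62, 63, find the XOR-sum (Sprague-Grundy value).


We need the XOR (exclusive or) of all pile sizes.
After XOR-ing pile 1 (size 87): 0 XOR 87 = 87
After XOR-ing pile 2 (size 8): 87 XOR 8 = 95
After XOR-ing pile 3 (size 62): 95 XOR 62 = 97
After XOR-ing pile 4 (size 63): 97 XOR 63 = 94
The Nim-value of this position is 94.

94


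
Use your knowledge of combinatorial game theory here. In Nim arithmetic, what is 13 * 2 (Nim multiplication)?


Nim multiplication is bilinear over XOR: (u XOR v) * w = (u*w) XOR (v*w).
So we split each operand into its bit components and XOR the pairwise Nim products.
13 = 1 + 4 + 8 (as XOR of powers of 2).
2 = 2 (as XOR of powers of 2).
Using the standard Nim-product table on single bits:
  2*2 = 3,   2*4 = 8,   2*8 = 12,
  4*4 = 6,   4*8 = 11,  8*8 = 13,
and  1*x = x (identity), k*l = l*k (commutative).
Pairwise Nim products:
  1 * 2 = 2
  4 * 2 = 8
  8 * 2 = 12
XOR them: 2 XOR 8 XOR 12 = 6.
Result: 13 * 2 = 6 (in Nim).

6


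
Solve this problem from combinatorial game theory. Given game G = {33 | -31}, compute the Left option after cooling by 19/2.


Original game: {33 | -31} (a switch {a | b} with a > b).
Cooling by t (for t below the temperature (a - b)/2 = 32) taxes each move by t: {a | b} cooled by t is {a - t | b + t}.
Cooling amount: t = 19/2
Cooled Left option: 33 - 19/2 = 47/2
Cooled Right option: -31 + 19/2 = -43/2
Cooled game: {47/2 | -43/2}
Left option = 47/2

47/2


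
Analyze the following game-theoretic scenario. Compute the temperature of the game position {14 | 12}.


The game is {14 | 12}, a switch {a | b} with numbers a > b.
Cooling {a | b} by t gives {a - t | b + t}, which stops being hot when a - t = b + t, i.e. at t = (a - b)/2. So the temperature of a switch is (a - b)/2.
Temperature = (Left option - Right option) / 2
= (14 - (12)) / 2
= 2 / 2
= 1

1


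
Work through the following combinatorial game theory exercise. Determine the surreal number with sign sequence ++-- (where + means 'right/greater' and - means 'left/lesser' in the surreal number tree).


Sign expansion: ++--
Rule: track bounds (lo, hi), initially (-inf, +inf). On '+', the current value becomes lo and we move to the simplest number in (value, hi): value + 1 if hi = +inf, otherwise the midpoint (value + hi)/2. On '-', the current value becomes hi and we move to value - 1 if lo = -inf, otherwise the midpoint (lo + value)/2.
Start at 0.
Step 1: sign = +, move right. Bounds: (0, +inf). Value = 1
Step 2: sign = +, move right. Bounds: (1, +inf). Value = 2
Step 3: sign = -, move left. Bounds: (1, 2). Value = 3/2
Step 4: sign = -, move left. Bounds: (1, 3/2). Value = 5/4
The surreal number with sign expansion ++-- is 5/4.

5/4


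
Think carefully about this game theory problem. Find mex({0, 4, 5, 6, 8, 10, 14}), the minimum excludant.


Set = {0, 4, 5, 6, 8, 10, 14}
0 is in the set.
1 is NOT in the set. This is the mex.
mex = 1

1


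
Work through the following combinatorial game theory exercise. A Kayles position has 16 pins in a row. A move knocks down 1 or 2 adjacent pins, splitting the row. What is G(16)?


Kayles: a move removes 1 or 2 adjacent pins from a contiguous row.
Removing pins from a row of k leaves two independent rows (a, b) with a + b = k - 1 (one pin) or a + b = k - 2 (two pins); an end removal gives a = 0.
By Sprague-Grundy, G(k) = mex{ G(a) XOR G(b) } over all these splits. G(0) = 0.
G(1): splits (0,0):0^0=0 -> mex({0}) = 1
G(2): splits (0,1):0^1=1 (0,0):0^0=0 -> mex({0, 1}) = 2
G(3): splits (0,2):0^2=2 (1,1):1^1=0 (0,1):0^1=1 -> mex({0, 1, 2}) = 3
G(4): splits (0,3):0^3=3 (1,2):1^2=3 (0,2):0^2=2 (1,1):1^1=0 -> mex({0, 2, 3}) = 1
G(5): splits (0,4):0^1=1 (1,3):1^3=2 (2,2):2^2=0 (0,3):0^3=3 (1,2):1^2=3 -> mex({0, 1, 2, 3}) = 4
G(6) = mex({0, 1, 2, 4}) = 3
G(7) = mex({0, 1, 3, 4, 5}) = 2
G(8) = mex({0, 2, 3, 5, 6}) = 1
G(9) = mex({0, 1, 2, 3, 6, 7}) = 4
G(10) = mex({0, 1, 3, 4, 5, 7}) = 2
G(11) = mex({0, 1, 2, 3, 4, 5}) = 6
G(12) = mex({0, 1, 2, 3, 5, 6, 7}) = 4
G(13) = mex({0, 2, 3, 4, 6, 7}) = 1
G(14) = mex({0, 1, 4, 5, 6, 7}) = 2
G(15) = mex({0, 1, 2, 3, 4, 5, 6}) = 7
G(16) = mex({0, 2, 3, 5, 6, 7}) = 1
Therefore G(16) = 1.

1


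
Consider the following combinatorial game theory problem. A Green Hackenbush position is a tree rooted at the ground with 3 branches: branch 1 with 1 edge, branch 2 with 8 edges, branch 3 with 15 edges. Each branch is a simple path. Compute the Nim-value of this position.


The tree has 3 branches from the ground vertex.
In Green Hackenbush, the Nim-value of a simple path of length k is k.
Branch 1: length 1, Nim-value = 1
Branch 2: length 8, Nim-value = 8
Branch 3: length 15, Nim-value = 15
Total Nim-value = XOR of all branch values:
0 XOR 1 = 1
1 XOR 8 = 9
9 XOR 15 = 6
Nim-value of the tree = 6

6


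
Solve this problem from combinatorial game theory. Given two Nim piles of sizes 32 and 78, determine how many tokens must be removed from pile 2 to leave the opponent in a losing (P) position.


Piles: 32 and 78
Current XOR: 32 XOR 78 = 110 (non-zero, so this is an N-position).
To make the XOR zero, we need to find a move that balances the piles.
For pile 2 (size 78): target = 78 XOR 110 = 32
We reduce pile 2 from 78 to 32.
Tokens removed: 78 - 32 = 46
Verification: 32 XOR 32 = 0

46


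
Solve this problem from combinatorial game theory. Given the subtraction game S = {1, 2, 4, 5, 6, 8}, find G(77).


The subtraction set is S = {1, 2, 4, 5, 6, 8}.
G(k) = mex{ G(k - s) : s in S, s <= k }. We compute iteratively: G(0) = 0.
G(1) = mex({0}) = 1
G(2) = mex({0, 1}) = 2
G(3) = mex({1, 2}) = 0
G(4) = mex({0, 2}) = 1
G(5) = mex({0, 1}) = 2
G(6) = mex({0, 1, 2}) = 3
G(7) = mex({0, 1, 2, 3}) = 4
G(8) = mex({0, 1, 2, 3, 4}) = 5
G(9) = mex({0, 1, 2, 4, 5}) = 3
G(10) = mex({1, 2, 3, 5}) = 0
G(11) = mex({0, 2, 3, 4}) = 1
G(12) = mex({0, 1, 3, 4, 5}) = 2
G(13) = mex({1, 2, 3, 4, 5}) = 0
G(14) = mex({0, 2, 3, 5}) = 1
G(15) = mex({0, 1, 3, 4}) = 2
G(16) = mex({0, 1, 2, 5}) = 3
G(17) = mex({0, 1, 2, 3}) = 4
Observe that G(10)..G(17) = 0, 1, 2, 0, 1, 2, 3, 4 repeats G(0)..G(7) = 0, 1, 2, 0, 1, 2, 3, 4.
For k >= max(S) = 8, G(k) is determined by the previous 8 values G(k-8)..G(k-1); a window of 8 consecutive values has recurred shifted by 10, so by induction G(k + 10) = G(k) for all k >= 0: the sequence is periodic from the start with period 10.
One period: G(0..9) = 0, 1, 2, 0, 1, 2, 3, 4, 5, 3.
77 mod 10 = 7, so G(77) = G(7) = 4.

4


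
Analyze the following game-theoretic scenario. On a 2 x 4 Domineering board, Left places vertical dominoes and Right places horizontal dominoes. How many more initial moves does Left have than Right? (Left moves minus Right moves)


Board is 2 x 4 (rows x cols).
Left (vertical) placements: (rows-1) * cols = 1 * 4 = 4
Right (horizontal) placements: rows * (cols-1) = 2 * 3 = 6
Advantage = Left - Right = 4 - 6 = -2

-2


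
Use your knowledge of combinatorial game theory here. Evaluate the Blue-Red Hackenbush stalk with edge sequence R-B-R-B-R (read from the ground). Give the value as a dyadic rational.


Edges (from ground): R-B-R-B-R
By Berlekamp's sign-expansion rule, a Blue-Red Hackenbush stalk has the value of the surreal number whose sign sequence is the edge sequence with B -> + and R -> -.
Sign sequence: -+-+-
Trace the sign expansion in the surreal number tree, starting from 0:
Edge 1: R (sign -) -> bounds (-inf, 0), value = -1
Edge 2: B (sign +) -> bounds (-1, 0), value = -1/2
Edge 3: R (sign -) -> bounds (-1, -1/2), value = -3/4
Edge 4: B (sign +) -> bounds (-3/4, -1/2), value = -5/8
Edge 5: R (sign -) -> bounds (-3/4, -5/8), value = -11/16
Game value = -11/16

-11/16


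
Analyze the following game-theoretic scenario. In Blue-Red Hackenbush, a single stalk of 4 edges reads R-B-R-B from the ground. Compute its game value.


Edges (from ground): R-B-R-B
By Berlekamp's sign-expansion rule, a Blue-Red Hackenbush stalk has the value of the surreal number whose sign sequence is the edge sequence with B -> + and R -> -.
Sign sequence: -+-+
Trace the sign expansion in the surreal number tree, starting from 0:
Edge 1: R (sign -) -> bounds (-inf, 0), value = -1
Edge 2: B (sign +) -> bounds (-1, 0), value = -1/2
Edge 3: R (sign -) -> bounds (-1, -1/2), value = -3/4
Edge 4: B (sign +) -> bounds (-3/4, -1/2), value = -5/8
Game value = -5/8

-5/8


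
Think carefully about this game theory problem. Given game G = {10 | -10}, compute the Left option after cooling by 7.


Original game: {10 | -10} (a switch {a | b} with a > b).
Cooling by t (for t below the temperature (a - b)/2 = 10) taxes each move by t: {a | b} cooled by t is {a - t | b + t}.
Cooling amount: t = 7
Cooled Left option: 10 - 7 = 3
Cooled Right option: -10 + 7 = -3
Cooled game: {3 | -3}
Left option = 3

3


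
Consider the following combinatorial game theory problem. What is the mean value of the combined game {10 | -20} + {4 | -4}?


G1 = {10 | -20}, G2 = {4 | -4}
Each is a switch {a | b} with numbers a > b; its mean value is (a + b)/2, and mean value is additive over game sums: m(G1 + G2) = m(G1) + m(G2).
Mean of G1 = (10 + (-20))/2 = -10/2 = -5
Mean of G2 = (4 + (-4))/2 = 0/2 = 0
Mean of G1 + G2 = -5 + 0 = -5

-5


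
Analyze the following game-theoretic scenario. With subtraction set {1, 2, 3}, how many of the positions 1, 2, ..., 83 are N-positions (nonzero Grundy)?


Subtraction set S = {1, 2, 3}, so G(n) = n mod 4.
G(n) = 0 when n is a multiple of 4.
Multiples of 4 in [1, 83]: 20
N-positions (nonzero Grundy) = 83 - 20 = 63

63


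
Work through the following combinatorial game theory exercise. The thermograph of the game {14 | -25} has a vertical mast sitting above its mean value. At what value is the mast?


Game = {14 | -25}, a switch {a | b} with numbers a > b.
Its thermograph has left wall a - t and right wall b + t, which meet at t = (a - b)/2, where both equal (a + b)/2. So the mast (mean value) is at (a + b)/2.
Mean = (14 + (-25))/2 = -11/2 = -11/2

-11/2


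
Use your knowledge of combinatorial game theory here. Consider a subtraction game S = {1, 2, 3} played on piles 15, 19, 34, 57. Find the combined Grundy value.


Subtraction set: {1, 2, 3}
For this subtraction set, G(n) = n mod 4 (period = max + 1 = 4).
Pile 1 (size 15): G(15) = 15 mod 4 = 3
Pile 2 (size 19): G(19) = 19 mod 4 = 3
Pile 3 (size 34): G(34) = 34 mod 4 = 2
Pile 4 (size 57): G(57) = 57 mod 4 = 1
Total Grundy value = XOR of all: 3 XOR 3 XOR 2 XOR 1 = 3

3


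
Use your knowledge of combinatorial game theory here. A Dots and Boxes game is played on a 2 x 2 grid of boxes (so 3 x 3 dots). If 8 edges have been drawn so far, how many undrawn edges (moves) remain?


Grid: 2 x 2 boxes, i.e. 3 rows and 3 columns of dots.
Horizontal edges: (rows + 1) * cols = 3 * 2 = 6
Vertical edges: rows * (cols + 1) = 2 * 3 = 6
Total edges: 6 + 6 = 12
Edges drawn: 8
Remaining: 12 - 8 = 4

4


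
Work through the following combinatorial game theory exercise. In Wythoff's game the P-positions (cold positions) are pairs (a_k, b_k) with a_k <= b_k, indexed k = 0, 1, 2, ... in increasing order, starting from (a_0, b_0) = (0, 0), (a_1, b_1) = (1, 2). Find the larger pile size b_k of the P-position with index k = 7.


By Wythoff's theorem, a_k = floor(k * phi) and b_k = floor(k * phi^2) = a_k + k, where phi = (1 + sqrt(5))/2 is the golden ratio.
phi = (1 + sqrt(5))/2 = 1.618034
phi^2 = phi + 1 = 2.618034
k = 7
k * phi^2 = 7 * 2.618034 = 18.326238
b_7 = floor(k * phi^2) = 18 (check: a_7 + k = 11 + 7 = 18)

18


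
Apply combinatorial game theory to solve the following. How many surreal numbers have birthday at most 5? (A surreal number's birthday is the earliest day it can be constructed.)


Day 0: {|} = 0 is born. Count = 1.
Day n: the number of surreal numbers born by day n is 2^(n+1) - 1.
By day 0: 2^1 - 1 = 1
By day 1: 2^2 - 1 = 3
By day 2: 2^3 - 1 = 7
By day 3: 2^4 - 1 = 15
By day 4: 2^5 - 1 = 31
By day 5: 2^6 - 1 = 63
By day 5: 63 surreal numbers.

63


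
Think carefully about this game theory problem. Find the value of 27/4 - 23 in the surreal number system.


x = 27/4, y = 23
Converting to common denominator: 4
x = 27/4, y = 92/4
x - y = 27/4 - 23 = -65/4

-65/4


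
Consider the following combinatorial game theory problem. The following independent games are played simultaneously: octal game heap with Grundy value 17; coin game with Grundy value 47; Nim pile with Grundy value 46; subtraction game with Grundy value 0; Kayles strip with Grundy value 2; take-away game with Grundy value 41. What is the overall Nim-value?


By the Sprague-Grundy theorem, the Grundy value of a sum of games is the XOR of individual Grundy values.
octal game heap: Grundy value = 17. Running XOR: 0 XOR 17 = 17
coin game: Grundy value = 47. Running XOR: 17 XOR 47 = 62
Nim pile: Grundy value = 46. Running XOR: 62 XOR 46 = 16
subtraction game: Grundy value = 0. Running XOR: 16 XOR 0 = 16
Kayles strip: Grundy value = 2. Running XOR: 16 XOR 2 = 18
take-away game: Grundy value = 41. Running XOR: 18 XOR 41 = 59
The combined Grundy value is 59.

59


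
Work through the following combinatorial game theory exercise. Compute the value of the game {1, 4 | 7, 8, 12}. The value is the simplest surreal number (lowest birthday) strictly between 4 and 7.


Left options: {1, 4}, max = 4
Right options: {7, 8, 12}, min = 7
All options are numbers and max(Left) < min(Right), so by the simplicity theorem the value is the simplest (earliest-born) number strictly between 4 and 7.
Integers 5 through 6 all lie strictly between 4 and 7.
Among integers, the simplest (lowest birthday = smallest |n|; 0 is born on day 0, +-n on day n) is 5.
No non-integer in the interval can be simpler: if x is a non-integer in the interval, then floor(x) or ceil(x) also lies in the interval (the interval contains an integer), and both are proper prefixes of x's sign expansion, i.e. born earlier. So the game value is 5.
Game value = 5

5


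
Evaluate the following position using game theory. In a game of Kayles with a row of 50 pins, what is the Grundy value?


Kayles: a move removes 1 or 2 adjacent pins from a contiguous row.
Removing pins from a row of k leaves two independent rows (a, b) with a + b = k - 1 (one pin) or a + b = k - 2 (two pins); an end removal gives a = 0.
By Sprague-Grundy, G(k) = mex{ G(a) XOR G(b) } over all these splits. G(0) = 0.
G(1): splits (0,0):0^0=0 -> mex({0}) = 1
G(2): splits (0,1):0^1=1 (0,0):0^0=0 -> mex({0, 1}) = 2
G(3): splits (0,2):0^2=2 (1,1):1^1=0 (0,1):0^1=1 -> mex({0, 1, 2}) = 3
G(4): splits (0,3):0^3=3 (1,2):1^2=3 (0,2):0^2=2 (1,1):1^1=0 -> mex({0, 2, 3}) = 1
G(5): splits (0,4):0^1=1 (1,3):1^3=2 (2,2):2^2=0 (0,3):0^3=3 (1,2):1^2=3 -> mex({0, 1, 2, 3}) = 4
G(6) = mex({0, 1, 2, 4}) = 3
G(7) = mex({0, 1, 3, 4, 5}) = 2
G(8) = mex({0, 2, 3, 5, 6}) = 1
G(9) = mex({0, 1, 2, 3, 6, 7}) = 4
G(10) = mex({0, 1, 3, 4, 5, 7}) = 2
G(11) = mex({0, 1, 2, 3, 4, 5}) = 6
G(12) = mex({0, 1, 2, 3, 5, 6, 7}) = 4
G(13) = mex({0, 2, 3, 4, 6, 7}) = 1
G(14) = mex({0, 1, 4, 5, 6, 7}) = 2
G(15) = mex({0, 1, 2, 3, 4, 5, 6}) = 7
G(16) = mex({0, 2, 3, 5, 6, 7}) = 1
G(17) = mex({0, 1, 2, 3, 5, 6, 7}) = 4
G(18) = mex({0, 1, 2, 4, 5, 6}) = 3
G(19) = mex({0, 1, 3, 4, 5, 7}) = 2
G(20) = mex({0, 2, 3, 4, 5, 6, 7}) = 1
G(21) = mex({0, 1, 2, 3, 5, 6, 7}) = 4
G(22) = mex({0, 1, 2, 3, 4, 5, 7}) = 6
G(23) = mex({0, 1, 2, 3, 4, 5, 6}) = 7
G(24) = mex({0, 1, 2, 3, 5, 6, 7}) = 4
G(25) = mex({0, 2, 3, 4, 6, 7}) = 1
G(26) = mex({0, 1, 3, 4, 5, 6, 7}) = 2
G(27) = mex({0, 1, 2, 3, 4, 5, 6, 7}) = 8
G(28) = mex({0, 1, 2, 3, 4, 6, 7, 8}) = 5
G(29) = mex({0, 1, 2, 3, 5, 6, 7, 8, 9}) = 4
G(30) = mex({0, 1, 2, 3, 4, 5, 6, 9, 10}) = 7
G(31) = mex({0, 1, 3, 4, 5, 7, 10, 11}) = 2
G(32) = mex({0, 2, 3, 4, 5, 6, 7, 9, 11}) = 1
G(33) = mex({0, 1, 2, 3, 4, 5, 6, 7, 9, 12}) = 8
G(34) = mex({0, 1, 2, 3, 4, 5, 7, 8, 11, 12}) = 6
G(35) = mex({0, 1, 2, 3, 4, 5, 6, 8, 9, 10, 11}) = 7
G(36) = mex({0, 1, 2, 3, 5, 6, 7, 9, 10}) = 4
G(37) = mex({0, 2, 3, 4, 6, 7, 9, 10, 11, 12}) = 1
G(38) = mex({0, 1, 3, 4, 5, 6, 7, 9, 10, 11, 12}) = 2
G(39) = mex({0, 1, 2, 4, 5, 6, 7, 9, 10, 12, 14}) = 3
G(40) = mex({0, 2, 3, 4, 6, 7, 11, 12, 14}) = 1
G(41) = mex({0, 1, 2, 3, 5, 6, 7, 9, 10, 11, 12}) = 4
G(42) = mex({0, 1, 2, 3, 4, 5, 6, 9, 10}) = 7
G(43) = mex({0, 1, 3, 4, 5, 7, 9, 10, 12, 15}) = 2
G(44) = mex({0, 2, 3, 4, 5, 6, 7, 9, 10, 12, 15}) = 1
G(45) = mex({0, 1, 2, 3, 4, 5, 6, 7, 9, 10, 12, 14}) = 8
G(46) = mex({0, 1, 3, 4, 5, 7, 8, 11, 12, 14}) = 2
G(47) = mex({0, 1, 2, 3, 4, 5, 6, 8, 9, 10, 11, 12}) = 7
G(48) = mex({0, 1, 2, 3, 5, 6, 7, 9, 10}) = 4
G(49) = mex({0, 2, 3, 4, 6, 7, 9, 10, 11, 12, 15}) = 1
G(50) = mex({0, 1, 4, 5, 6, 7, 9, 11, 12, 14, 15}) = 2
Therefore G(50) = 2.

2


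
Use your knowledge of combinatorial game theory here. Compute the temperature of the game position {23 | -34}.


The game is {23 | -34}, a switch {a | b} with numbers a > b.
Cooling {a | b} by t gives {a - t | b + t}, which stops being hot when a - t = b + t, i.e. at t = (a - b)/2. So the temperature of a switch is (a - b)/2.
Temperature = (Left option - Right option) / 2
= (23 - (-34)) / 2
= 57 / 2
= 57/2

57/2


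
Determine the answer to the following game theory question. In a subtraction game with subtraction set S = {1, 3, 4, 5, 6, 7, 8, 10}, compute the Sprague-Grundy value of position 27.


The subtraction set is S = {1, 3, 4, 5, 6, 7, 8, 10}.
G(k) = mex{ G(k - s) : s in S, s <= k }. We compute iteratively: G(0) = 0.
G(1) = mex({0}) = 1
G(2) = mex({1}) = 0
G(3) = mex({0}) = 1
G(4) = mex({0, 1}) = 2
G(5) = mex({0, 1, 2}) = 3
G(6) = mex({0, 1, 3}) = 2
G(7) = mex({0, 1, 2}) = 3
G(8) = mex({0, 1, 2, 3}) = 4
G(9) = mex({0, 1, 2, 3, 4}) = 5
G(10) = mex({0, 1, 2, 3, 5}) = 4
G(11) = mex({1, 2, 3, 4}) = 0
G(12) = mex({0, 2, 3, 4, 5}) = 1
G(13) = mex({1, 2, 3, 4, 5}) = 0
G(14) = mex({0, 2, 3, 4, 5}) = 1
G(15) = mex({0, 1, 3, 4, 5}) = 2
G(16) = mex({0, 1, 2, 4, 5}) = 3
G(17) = mex({0, 1, 3, 4, 5}) = 2
G(18) = mex({0, 1, 2, 4}) = 3
G(19) = mex({0, 1, 2, 3, 5}) = 4
G(20) = mex({0, 1, 2, 3, 4}) = 5
Observe that G(11)..G(20) = 0, 1, 0, 1, 2, 3, 2, 3, 4, 5 repeats G(0)..G(9) = 0, 1, 0, 1, 2, 3, 2, 3, 4, 5.
For k >= max(S) = 10, G(k) is determined by the previous 10 values G(k-10)..G(k-1); a window of 10 consecutive values has recurred shifted by 11, so by induction G(k + 11) = G(k) for all k >= 0: the sequence is periodic from the start with period 11.
One period: G(0..10) = 0, 1, 0, 1, 2, 3, 2, 3, 4, 5, 4.
27 mod 11 = 5, so G(27) = G(5) = 3.

3


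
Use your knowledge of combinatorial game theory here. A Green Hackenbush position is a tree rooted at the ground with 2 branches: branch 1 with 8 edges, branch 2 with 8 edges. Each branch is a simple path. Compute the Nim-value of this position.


The tree has 2 branches from the ground vertex.
In Green Hackenbush, the Nim-value of a simple path of length k is k.
Branch 1: length 8, Nim-value = 8
Branch 2: length 8, Nim-value = 8
Total Nim-value = XOR of all branch values:
0 XOR 8 = 8
8 XOR 8 = 0
Nim-value of the tree = 0

0


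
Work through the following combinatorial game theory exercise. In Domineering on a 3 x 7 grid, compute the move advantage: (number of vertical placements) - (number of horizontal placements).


Board is 3 x 7 (rows x cols).
Left (vertical) placements: (rows-1) * cols = 2 * 7 = 14
Right (horizontal) placements: rows * (cols-1) = 3 * 6 = 18
Advantage = Left - Right = 14 - 18 = -4

-4


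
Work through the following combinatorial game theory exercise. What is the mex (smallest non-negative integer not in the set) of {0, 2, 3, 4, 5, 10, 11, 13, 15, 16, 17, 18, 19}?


Set = {0, 2, 3, 4, 5, 10, 11, 13, 15, 16, 17, 18, 19}
0 is in the set.
1 is NOT in the set. This is the mex.
mex = 1

1


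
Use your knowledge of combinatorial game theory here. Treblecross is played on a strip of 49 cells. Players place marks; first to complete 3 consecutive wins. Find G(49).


Treblecross: place X on empty cells; 3-in-a-row wins.
Playing within two cells of an existing X lets the opponent win at once, so sensible play treats the cells i-2..i+2 around each X as dead. The player left with no safe cell loses, so this is a normal-play take-away game on strips of safe cells.
Placing X at cell i (0-indexed) of a strip of k safe cells leaves independent strips of sizes max(0, i-2) and max(0, k-i-3). Hence G(k) = mex{ G(max(0,i-2)) XOR G(max(0,k-i-3)) : 0 <= i < k }, with G(0) = 0.
G(1): splits (0,0):0^0=0 -> mex({0}) = 1
G(2): splits (0,0):0^0=0 -> mex({0}) = 1
G(3): splits (0,0):0^0=0 -> mex({0}) = 1
G(4): splits (0,1):0^1=1 (0,0):0^0=0 -> mex({0, 1}) = 2
G(5): splits (0,2):0^1=1 (0,1):0^1=1 (0,0):0^0=0 -> mex({0, 1}) = 2
G(6) = mex({1}) = 0
G(7) = mex({0, 1, 2}) = 3
G(8) = mex({0, 1, 2}) = 3
G(9) = mex({0, 2}) = 1
G(10) = mex({0, 2, 3}) = 1
G(11) = mex({0, 3}) = 1
G(12) = mex({1, 3}) = 0
G(13) = mex({0, 1, 2, 3}) = 4
G(14) = mex({0, 1, 2}) = 3
G(15) = mex({0, 1, 2}) = 3
G(16) = mex({0, 1, 2, 4}) = 3
G(17) = mex({0, 1, 3, 4}) = 2
G(18) = mex({0, 1, 3, 4}) = 2
G(19) = mex({0, 1, 3, 5}) = 2
G(20) = mex({0, 1, 2, 3, 5}) = 4
G(21) = mex({0, 1, 2, 3, 5}) = 4
G(22) = mex({1, 2, 6}) = 0
G(23) = mex({0, 1, 2, 3, 4, 6}) = 5
G(24) = mex({0, 1, 2, 3, 4}) = 5
G(25) = mex({0, 1, 3, 4, 7}) = 2
G(26) = mex({0, 1, 3, 4, 5, 7}) = 2
G(27) = mex({0, 1, 3, 5}) = 2
G(28) = mex({0, 1, 2, 5}) = 3
G(29) = mex({0, 1, 2, 4, 5, 6}) = 3
G(30) = mex({1, 2, 4, 6}) = 0
G(31) = mex({0, 1, 2, 3, 4, 6}) = 5
G(32) = mex({1, 2, 3, 4, 7}) = 0
G(33) = mex({0, 3, 7}) = 1
G(34) = mex({0, 2, 3, 5, 7}) = 1
G(35) = mex({0, 2, 3, 5, 6}) = 1
G(36) = mex({0, 1, 2, 5, 6}) = 3
G(37) = mex({0, 1, 2, 4, 5, 6}) = 3
G(38) = mex({0, 1, 2, 4}) = 3
G(39) = mex({0, 1, 2, 3, 4, 7}) = 5
G(40) = mex({0, 1, 2, 3, 4, 5, 7}) = 6
G(41) = mex({0, 1, 2, 3, 5, 7}) = 4
G(42) = mex({0, 1, 2, 3, 5, 6, 7}) = 4
G(43) = mex({0, 2, 3, 5, 6}) = 1
G(44) = mex({1, 2, 3, 4, 5, 6}) = 0
G(45) = mex({0, 1, 2, 3, 4, 6, 7}) = 5
G(46) = mex({0, 1, 2, 3, 4, 7}) = 5
G(47) = mex({0, 1, 2, 3, 4, 5, 7}) = 6
G(48) = mex({0, 1, 2, 3, 4, 5, 7}) = 6
G(49) = mex({0, 1, 3, 4, 5, 7}) = 2
Therefore G(49) = 2.

2


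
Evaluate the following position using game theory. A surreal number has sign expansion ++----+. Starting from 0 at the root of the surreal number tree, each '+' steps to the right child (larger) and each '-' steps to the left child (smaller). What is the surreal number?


Sign expansion: ++----+
Rule: track bounds (lo, hi), initially (-inf, +inf). On '+', the current value becomes lo and we move to the simplest number in (value, hi): value + 1 if hi = +inf, otherwise the midpoint (value + hi)/2. On '-', the current value becomes hi and we move to value - 1 if lo = -inf, otherwise the midpoint (lo + value)/2.
Start at 0.
Step 1: sign = +, move right. Bounds: (0, +inf). Value = 1
Step 2: sign = +, move right. Bounds: (1, +inf). Value = 2
Step 3: sign = -, move left. Bounds: (1, 2). Value = 3/2
Step 4: sign = -, move left. Bounds: (1, 3/2). Value = 5/4
Step 5: sign = -, move left. Bounds: (1, 5/4). Value = 9/8
Step 6: sign = -, move left. Bounds: (1, 9/8). Value = 17/16
Step 7: sign = +, move right. Bounds: (17/16, 9/8). Value = 35/32
The surreal number with sign expansion ++----+ is 35/32.

35/32


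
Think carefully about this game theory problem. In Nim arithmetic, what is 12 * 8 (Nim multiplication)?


Nim multiplication is bilinear over XOR: (u XOR v) * w = (u*w) XOR (v*w).
So we split each operand into its bit components and XOR the pairwise Nim products.
12 = 4 + 8 (as XOR of powers of 2).
8 = 8 (as XOR of powers of 2).
Using the standard Nim-product table on single bits:
  2*2 = 3,   2*4 = 8,   2*8 = 12,
  4*4 = 6,   4*8 = 11,  8*8 = 13,
and  1*x = x (identity), k*l = l*k (commutative).
Pairwise Nim products:
  4 * 8 = 11
  8 * 8 = 13
XOR them: 11 XOR 13 = 6.
Result: 12 * 8 = 6 (in Nim).

6


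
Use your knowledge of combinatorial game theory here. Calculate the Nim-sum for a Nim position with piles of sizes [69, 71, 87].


We need the XOR (exclusive or) of all pile sizes.
After XOR-ing pile 1 (size 69): 0 XOR 69 = 69
After XOR-ing pile 2 (size 71): 69 XOR 71 = 2
After XOR-ing pile 3 (size 87): 2 XOR 87 = 85
The Nim-value of this position is 85.

85


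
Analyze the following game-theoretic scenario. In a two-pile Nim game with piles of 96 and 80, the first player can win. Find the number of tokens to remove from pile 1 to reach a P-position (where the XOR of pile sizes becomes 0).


Piles: 96 and 80
Current XOR: 96 XOR 80 = 48 (non-zero, so this is an N-position).
To make the XOR zero, we need to find a move that balances the piles.
For pile 1 (size 96): target = 96 XOR 48 = 80
We reduce pile 1 from 96 to 80.
Tokens removed: 96 - 80 = 16
Verification: 80 XOR 80 = 0

16


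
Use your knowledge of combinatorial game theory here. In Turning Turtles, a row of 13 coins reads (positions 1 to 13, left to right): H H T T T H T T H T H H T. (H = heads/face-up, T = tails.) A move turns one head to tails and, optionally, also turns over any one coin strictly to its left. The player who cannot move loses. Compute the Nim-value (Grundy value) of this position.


Coins: H H T T T H T T H T H H T
Key fact: a single head at position k behaves exactly like a Nim heap of size k (turning it to T and optionally flipping a coin at j < k corresponds to moving the heap from k to j, or to 0), and heads combine as a disjunctive sum (two heads at the same place would cancel, matching j XOR j = 0). So the Nim-value is the XOR of the 1-indexed positions of the heads.
Face-up positions (1-indexed): [1, 2, 6, 9, 11, 12]
XOR 0 with 1: 0 XOR 1 = 1
XOR 1 with 2: 1 XOR 2 = 3
XOR 3 with 6: 3 XOR 6 = 5
XOR 5 with 9: 5 XOR 9 = 12
XOR 12 with 11: 12 XOR 11 = 7
XOR 7 with 12: 7 XOR 12 = 11
Nim-value = 11

11


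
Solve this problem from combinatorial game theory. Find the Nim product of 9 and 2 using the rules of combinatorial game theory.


Nim multiplication is bilinear over XOR: (u XOR v) * w = (u*w) XOR (v*w).
So we split each operand into its bit components and XOR the pairwise Nim products.
9 = 1 + 8 (as XOR of powers of 2).
2 = 2 (as XOR of powers of 2).
Using the standard Nim-product table on single bits:
  2*2 = 3,   2*4 = 8,   2*8 = 12,
  4*4 = 6,   4*8 = 11,  8*8 = 13,
and  1*x = x (identity), k*l = l*k (commutative).
Pairwise Nim products:
  1 * 2 = 2
  8 * 2 = 12
XOR them: 2 XOR 12 = 14.
Result: 9 * 2 = 14 (in Nim).

14


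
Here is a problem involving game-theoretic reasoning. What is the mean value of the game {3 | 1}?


Game = {3 | 1}, a switch {a | b} with numbers a > b.
Its thermograph has left wall a - t and right wall b + t, which meet at t = (a - b)/2, where both equal (a + b)/2. So the mast (mean value) is at (a + b)/2.
Mean = (3 + (1))/2 = 4/2 = 2

2


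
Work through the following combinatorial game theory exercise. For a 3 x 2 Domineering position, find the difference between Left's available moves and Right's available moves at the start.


Board is 3 x 2 (rows x cols).
Left (vertical) placements: (rows-1) * cols = 2 * 2 = 4
Right (horizontal) placements: rows * (cols-1) = 3 * 1 = 3
Advantage = Left - Right = 4 - 3 = 1

1


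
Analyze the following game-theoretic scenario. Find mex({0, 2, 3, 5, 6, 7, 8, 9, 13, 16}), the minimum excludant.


Set = {0, 2, 3, 5, 6, 7, 8, 9, 13, 16}
0 is in the set.
1 is NOT in the set. This is the mex.
mex = 1

1


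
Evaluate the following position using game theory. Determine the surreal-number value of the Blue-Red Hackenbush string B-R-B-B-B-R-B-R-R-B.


Edges (from ground): B-R-B-B-B-R-B-R-R-B
By Berlekamp's sign-expansion rule, a Blue-Red Hackenbush stalk has the value of the surreal number whose sign sequence is the edge sequence with B -> + and R -> -.
Sign sequence: +-+++-+--+
Trace the sign expansion in the surreal number tree, starting from 0:
Edge 1: B (sign +) -> bounds (0, +inf), value = 1
Edge 2: R (sign -) -> bounds (0, 1), value = 1/2
Edge 3: B (sign +) -> bounds (1/2, 1), value = 3/4
Edge 4: B (sign +) -> bounds (3/4, 1), value = 7/8
Edge 5: B (sign +) -> bounds (7/8, 1), value = 15/16
Edge 6: R (sign -) -> bounds (7/8, 15/16), value = 29/32
Edge 7: B (sign +) -> bounds (29/32, 15/16), value = 59/64
Edge 8: R (sign -) -> bounds (29/32, 59/64), value = 117/128
Edge 9: R (sign -) -> bounds (29/32, 117/128), value = 233/256
Edge 10: B (sign +) -> bounds (233/256, 117/128), value = 467/512
Game value = 467/512

467/512


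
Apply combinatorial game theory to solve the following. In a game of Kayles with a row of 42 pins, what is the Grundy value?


Kayles: a move removes 1 or 2 adjacent pins from a contiguous row.
Removing pins from a row of k leaves two independent rows (a, b) with a + b = k - 1 (one pin) or a + b = k - 2 (two pins); an end removal gives a = 0.
By Sprague-Grundy, G(k) = mex{ G(a) XOR G(b) } over all these splits. G(0) = 0.
G(1): splits (0,0):0^0=0 -> mex({0}) = 1
G(2): splits (0,1):0^1=1 (0,0):0^0=0 -> mex({0, 1}) = 2
G(3): splits (0,2):0^2=2 (1,1):1^1=0 (0,1):0^1=1 -> mex({0, 1, 2}) = 3
G(4): splits (0,3):0^3=3 (1,2):1^2=3 (0,2):0^2=2 (1,1):1^1=0 -> mex({0, 2, 3}) = 1
G(5): splits (0,4):0^1=1 (1,3):1^3=2 (2,2):2^2=0 (0,3):0^3=3 (1,2):1^2=3 -> mex({0, 1, 2, 3}) = 4
G(6) = mex({0, 1, 2, 4}) = 3
G(7) = mex({0, 1, 3, 4, 5}) = 2
G(8) = mex({0, 2, 3, 5, 6}) = 1
G(9) = mex({0, 1, 2, 3, 6, 7}) = 4
G(10) = mex({0, 1, 3, 4, 5, 7}) = 2
G(11) = mex({0, 1, 2, 3, 4, 5}) = 6
G(12) = mex({0, 1, 2, 3, 5, 6, 7}) = 4
G(13) = mex({0, 2, 3, 4, 6, 7}) = 1
G(14) = mex({0, 1, 4, 5, 6, 7}) = 2
G(15) = mex({0, 1, 2, 3, 4, 5, 6}) = 7
G(16) = mex({0, 2, 3, 5, 6, 7}) = 1
G(17) = mex({0, 1, 2, 3, 5, 6, 7}) = 4
G(18) = mex({0, 1, 2, 4, 5, 6}) = 3
G(19) = mex({0, 1, 3, 4, 5, 7}) = 2
G(20) = mex({0, 2, 3, 4, 5, 6, 7}) = 1
G(21) = mex({0, 1, 2, 3, 5, 6, 7}) = 4
G(22) = mex({0, 1, 2, 3, 4, 5, 7}) = 6
G(23) = mex({0, 1, 2, 3, 4, 5, 6}) = 7
G(24) = mex({0, 1, 2, 3, 5, 6, 7}) = 4
G(25) = mex({0, 2, 3, 4, 6, 7}) = 1
G(26) = mex({0, 1, 3, 4, 5, 6, 7}) = 2
G(27) = mex({0, 1, 2, 3, 4, 5, 6, 7}) = 8
G(28) = mex({0, 1, 2, 3, 4, 6, 7, 8}) = 5
G(29) = mex({0, 1, 2, 3, 5, 6, 7, 8, 9}) = 4
G(30) = mex({0, 1, 2, 3, 4, 5, 6, 9, 10}) = 7
G(31) = mex({0, 1, 3, 4, 5, 7, 10, 11}) = 2
G(32) = mex({0, 2, 3, 4, 5, 6, 7, 9, 11}) = 1
G(33) = mex({0, 1, 2, 3, 4, 5, 6, 7, 9, 12}) = 8
G(34) = mex({0, 1, 2, 3, 4, 5, 7, 8, 11, 12}) = 6
G(35) = mex({0, 1, 2, 3, 4, 5, 6, 8, 9, 10, 11}) = 7
G(36) = mex({0, 1, 2, 3, 5, 6, 7, 9, 10}) = 4
G(37) = mex({0, 2, 3, 4, 6, 7, 9, 10, 11, 12}) = 1
G(38) = mex({0, 1, 3, 4, 5, 6, 7, 9, 10, 11, 12}) = 2
G(39) = mex({0, 1, 2, 4, 5, 6, 7, 9, 10, 12, 14}) = 3
G(40) = mex({0, 2, 3, 4, 6, 7, 11, 12, 14}) = 1
G(41) = mex({0, 1, 2, 3, 5, 6, 7, 9, 10, 11, 12}) = 4
G(42) = mex({0, 1, 2, 3, 4, 5, 6, 9, 10}) = 7
Therefore G(42) = 7.

7


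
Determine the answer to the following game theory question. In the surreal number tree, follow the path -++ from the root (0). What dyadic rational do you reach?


Sign expansion: -++
Rule: track bounds (lo, hi), initially (-inf, +inf). On '+', the current value becomes lo and we move to the simplest number in (value, hi): value + 1 if hi = +inf, otherwise the midpoint (value + hi)/2. On '-', the current value becomes hi and we move to value - 1 if lo = -inf, otherwise the midpoint (lo + value)/2.
Start at 0.
Step 1: sign = -, move left. Bounds: (-inf, 0). Value = -1
Step 2: sign = +, move right. Bounds: (-1, 0). Value = -1/2
Step 3: sign = +, move right. Bounds: (-1/2, 0). Value = -1/4
The surreal number with sign expansion -++ is -1/4.

-1/4


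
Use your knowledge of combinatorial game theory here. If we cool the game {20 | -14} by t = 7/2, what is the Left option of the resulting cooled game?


Original game: {20 | -14} (a switch {a | b} with a > b).
Cooling by t (for t below the temperature (a - b)/2 = 17) taxes each move by t: {a | b} cooled by t is {a - t | b + t}.
Cooling amount: t = 7/2
Cooled Left option: 20 - 7/2 = 33/2
Cooled Right option: -14 + 7/2 = -21/2
Cooled game: {33/2 | -21/2}
Left option = 33/2

33/2


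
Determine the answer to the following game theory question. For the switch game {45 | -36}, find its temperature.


The game is {45 | -36}, a switch {a | b} with numbers a > b.
Cooling {a | b} by t gives {a - t | b + t}, which stops being hot when a - t = b + t, i.e. at t = (a - b)/2. So the temperature of a switch is (a - b)/2.
Temperature = (Left option - Right option) / 2
= (45 - (-36)) / 2
= 81 / 2
= 81/2

81/2


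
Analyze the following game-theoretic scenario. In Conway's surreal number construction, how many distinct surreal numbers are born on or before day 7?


Day 0: {|} = 0 is born. Count = 1.
Day n: the number of surreal numbers born by day n is 2^(n+1) - 1.
By day 0: 2^1 - 1 = 1
By day 1: 2^2 - 1 = 3
By day 2: 2^3 - 1 = 7
By day 3: 2^4 - 1 = 15
By day 4: 2^5 - 1 = 31
By day 5: 2^6 - 1 = 63
By day 6: 2^7 - 1 = 127
By day 7: 2^8 - 1 = 255
By day 7: 255 surreal numbers.

255


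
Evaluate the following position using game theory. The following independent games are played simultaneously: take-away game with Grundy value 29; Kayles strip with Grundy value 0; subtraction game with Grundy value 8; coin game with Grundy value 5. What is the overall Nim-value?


By the Sprague-Grundy theorem, the Grundy value of a sum of games is the XOR of individual Grundy values.
take-away game: Grundy value = 29. Running XOR: 0 XOR 29 = 29
Kayles strip: Grundy value = 0. Running XOR: 29 XOR 0 = 29
subtraction game: Grundy value = 8. Running XOR: 29 XOR 8 = 21
coin game: Grundy value = 5. Running XOR: 21 XOR 5 = 16
The combined Grundy value is 16.

16
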